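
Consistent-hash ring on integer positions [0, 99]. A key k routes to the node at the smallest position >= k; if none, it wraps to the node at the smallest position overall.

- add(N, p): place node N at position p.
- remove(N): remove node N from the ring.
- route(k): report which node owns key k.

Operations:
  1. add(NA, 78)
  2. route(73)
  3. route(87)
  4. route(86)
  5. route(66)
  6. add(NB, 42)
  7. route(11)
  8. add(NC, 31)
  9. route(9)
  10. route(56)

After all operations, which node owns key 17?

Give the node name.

Op 1: add NA@78 -> ring=[78:NA]
Op 2: route key 73: smallest pos >= 73 is 78 -> NA
Op 3: route key 87: none >= 87, wrap to smallest pos 78 -> NA
Op 4: route key 86: none >= 86, wrap to smallest pos 78 -> NA
Op 5: route key 66: smallest pos >= 66 is 78 -> NA
Op 6: add NB@42 -> ring=[42:NB,78:NA]
Op 7: route key 11: smallest pos >= 11 is 42 -> NB
Op 8: add NC@31 -> ring=[31:NC,42:NB,78:NA]
Op 9: route key 9: smallest pos >= 9 is 31 -> NC
Op 10: route key 56: smallest pos >= 56 is 78 -> NA
Final route key 17: smallest pos >= 17 is 31 -> NC

Answer: NC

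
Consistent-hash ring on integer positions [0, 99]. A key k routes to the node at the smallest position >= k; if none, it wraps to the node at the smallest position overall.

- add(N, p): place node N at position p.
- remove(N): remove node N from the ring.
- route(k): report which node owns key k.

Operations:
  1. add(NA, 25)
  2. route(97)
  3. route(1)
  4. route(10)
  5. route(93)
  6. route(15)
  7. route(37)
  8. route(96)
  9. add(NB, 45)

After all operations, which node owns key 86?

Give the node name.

Op 1: add NA@25 -> ring=[25:NA]
Op 2: route key 97: none >= 97, wrap to smallest pos 25 -> NA
Op 3: route key 1: smallest pos >= 1 is 25 -> NA
Op 4: route key 10: smallest pos >= 10 is 25 -> NA
Op 5: route key 93: none >= 93, wrap to smallest pos 25 -> NA
Op 6: route key 15: smallest pos >= 15 is 25 -> NA
Op 7: route key 37: none >= 37, wrap to smallest pos 25 -> NA
Op 8: route key 96: none >= 96, wrap to smallest pos 25 -> NA
Op 9: add NB@45 -> ring=[25:NA,45:NB]
Final route key 86: none >= 86, wrap to smallest pos 25 -> NA

Answer: NA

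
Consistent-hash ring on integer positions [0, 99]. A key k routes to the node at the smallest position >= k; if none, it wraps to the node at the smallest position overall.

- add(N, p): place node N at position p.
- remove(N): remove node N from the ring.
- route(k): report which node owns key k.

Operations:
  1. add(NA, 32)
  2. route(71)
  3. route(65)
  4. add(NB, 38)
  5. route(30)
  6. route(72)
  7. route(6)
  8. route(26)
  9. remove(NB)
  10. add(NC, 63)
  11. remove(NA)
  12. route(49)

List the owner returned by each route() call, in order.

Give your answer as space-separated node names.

Op 1: add NA@32 -> ring=[32:NA]
Op 2: route key 71: none >= 71, wrap to smallest pos 32 -> NA
Op 3: route key 65: none >= 65, wrap to smallest pos 32 -> NA
Op 4: add NB@38 -> ring=[32:NA,38:NB]
Op 5: route key 30: smallest pos >= 30 is 32 -> NA
Op 6: route key 72: none >= 72, wrap to smallest pos 32 -> NA
Op 7: route key 6: smallest pos >= 6 is 32 -> NA
Op 8: route key 26: smallest pos >= 26 is 32 -> NA
Op 9: remove NB -> ring=[32:NA]
Op 10: add NC@63 -> ring=[32:NA,63:NC]
Op 11: remove NA -> ring=[63:NC]
Op 12: route key 49: smallest pos >= 49 is 63 -> NC

Answer: NA NA NA NA NA NA NC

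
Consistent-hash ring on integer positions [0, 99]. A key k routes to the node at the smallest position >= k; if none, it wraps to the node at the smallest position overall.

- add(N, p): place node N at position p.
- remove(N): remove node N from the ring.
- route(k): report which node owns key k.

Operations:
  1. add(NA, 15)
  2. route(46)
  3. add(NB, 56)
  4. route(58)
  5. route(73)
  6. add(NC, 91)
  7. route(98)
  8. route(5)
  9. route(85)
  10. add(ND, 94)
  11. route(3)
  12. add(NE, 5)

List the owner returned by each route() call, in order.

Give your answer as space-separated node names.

Answer: NA NA NA NA NA NC NA

Derivation:
Op 1: add NA@15 -> ring=[15:NA]
Op 2: route key 46: none >= 46, wrap to smallest pos 15 -> NA
Op 3: add NB@56 -> ring=[15:NA,56:NB]
Op 4: route key 58: none >= 58, wrap to smallest pos 15 -> NA
Op 5: route key 73: none >= 73, wrap to smallest pos 15 -> NA
Op 6: add NC@91 -> ring=[15:NA,56:NB,91:NC]
Op 7: route key 98: none >= 98, wrap to smallest pos 15 -> NA
Op 8: route key 5: smallest pos >= 5 is 15 -> NA
Op 9: route key 85: smallest pos >= 85 is 91 -> NC
Op 10: add ND@94 -> ring=[15:NA,56:NB,91:NC,94:ND]
Op 11: route key 3: smallest pos >= 3 is 15 -> NA
Op 12: add NE@5 -> ring=[5:NE,15:NA,56:NB,91:NC,94:ND]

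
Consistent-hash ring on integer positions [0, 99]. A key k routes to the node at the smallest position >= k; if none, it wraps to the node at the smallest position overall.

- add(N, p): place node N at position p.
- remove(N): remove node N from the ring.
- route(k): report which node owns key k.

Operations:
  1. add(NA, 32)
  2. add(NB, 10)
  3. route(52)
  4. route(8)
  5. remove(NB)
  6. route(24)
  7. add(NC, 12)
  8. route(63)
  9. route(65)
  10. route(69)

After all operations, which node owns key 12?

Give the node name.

Op 1: add NA@32 -> ring=[32:NA]
Op 2: add NB@10 -> ring=[10:NB,32:NA]
Op 3: route key 52: none >= 52, wrap to smallest pos 10 -> NB
Op 4: route key 8: smallest pos >= 8 is 10 -> NB
Op 5: remove NB -> ring=[32:NA]
Op 6: route key 24: smallest pos >= 24 is 32 -> NA
Op 7: add NC@12 -> ring=[12:NC,32:NA]
Op 8: route key 63: none >= 63, wrap to smallest pos 12 -> NC
Op 9: route key 65: none >= 65, wrap to smallest pos 12 -> NC
Op 10: route key 69: none >= 69, wrap to smallest pos 12 -> NC
Final route key 12: smallest pos >= 12 is 12 -> NC

Answer: NC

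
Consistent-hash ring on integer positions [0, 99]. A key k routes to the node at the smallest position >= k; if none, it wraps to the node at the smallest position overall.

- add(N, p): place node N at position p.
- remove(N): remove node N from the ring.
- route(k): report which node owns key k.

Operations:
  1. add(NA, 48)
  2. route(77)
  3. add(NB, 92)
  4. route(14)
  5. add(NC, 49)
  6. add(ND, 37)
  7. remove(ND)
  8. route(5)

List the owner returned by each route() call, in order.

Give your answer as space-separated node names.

Op 1: add NA@48 -> ring=[48:NA]
Op 2: route key 77: none >= 77, wrap to smallest pos 48 -> NA
Op 3: add NB@92 -> ring=[48:NA,92:NB]
Op 4: route key 14: smallest pos >= 14 is 48 -> NA
Op 5: add NC@49 -> ring=[48:NA,49:NC,92:NB]
Op 6: add ND@37 -> ring=[37:ND,48:NA,49:NC,92:NB]
Op 7: remove ND -> ring=[48:NA,49:NC,92:NB]
Op 8: route key 5: smallest pos >= 5 is 48 -> NA

Answer: NA NA NA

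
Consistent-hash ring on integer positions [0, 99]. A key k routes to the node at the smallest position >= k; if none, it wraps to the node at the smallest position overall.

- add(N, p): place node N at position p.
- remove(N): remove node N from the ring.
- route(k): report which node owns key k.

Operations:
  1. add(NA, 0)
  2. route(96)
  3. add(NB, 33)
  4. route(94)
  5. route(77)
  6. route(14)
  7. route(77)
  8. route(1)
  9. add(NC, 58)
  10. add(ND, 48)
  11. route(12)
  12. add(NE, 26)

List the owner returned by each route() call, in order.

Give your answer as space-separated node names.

Answer: NA NA NA NB NA NB NB

Derivation:
Op 1: add NA@0 -> ring=[0:NA]
Op 2: route key 96: none >= 96, wrap to smallest pos 0 -> NA
Op 3: add NB@33 -> ring=[0:NA,33:NB]
Op 4: route key 94: none >= 94, wrap to smallest pos 0 -> NA
Op 5: route key 77: none >= 77, wrap to smallest pos 0 -> NA
Op 6: route key 14: smallest pos >= 14 is 33 -> NB
Op 7: route key 77: none >= 77, wrap to smallest pos 0 -> NA
Op 8: route key 1: smallest pos >= 1 is 33 -> NB
Op 9: add NC@58 -> ring=[0:NA,33:NB,58:NC]
Op 10: add ND@48 -> ring=[0:NA,33:NB,48:ND,58:NC]
Op 11: route key 12: smallest pos >= 12 is 33 -> NB
Op 12: add NE@26 -> ring=[0:NA,26:NE,33:NB,48:ND,58:NC]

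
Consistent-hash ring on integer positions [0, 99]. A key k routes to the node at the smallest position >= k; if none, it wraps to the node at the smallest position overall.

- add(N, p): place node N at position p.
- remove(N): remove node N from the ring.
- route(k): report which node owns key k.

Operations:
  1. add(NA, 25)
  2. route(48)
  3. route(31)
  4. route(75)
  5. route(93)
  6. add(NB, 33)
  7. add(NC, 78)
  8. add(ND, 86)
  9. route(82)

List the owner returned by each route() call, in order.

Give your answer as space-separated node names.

Op 1: add NA@25 -> ring=[25:NA]
Op 2: route key 48: none >= 48, wrap to smallest pos 25 -> NA
Op 3: route key 31: none >= 31, wrap to smallest pos 25 -> NA
Op 4: route key 75: none >= 75, wrap to smallest pos 25 -> NA
Op 5: route key 93: none >= 93, wrap to smallest pos 25 -> NA
Op 6: add NB@33 -> ring=[25:NA,33:NB]
Op 7: add NC@78 -> ring=[25:NA,33:NB,78:NC]
Op 8: add ND@86 -> ring=[25:NA,33:NB,78:NC,86:ND]
Op 9: route key 82: smallest pos >= 82 is 86 -> ND

Answer: NA NA NA NA ND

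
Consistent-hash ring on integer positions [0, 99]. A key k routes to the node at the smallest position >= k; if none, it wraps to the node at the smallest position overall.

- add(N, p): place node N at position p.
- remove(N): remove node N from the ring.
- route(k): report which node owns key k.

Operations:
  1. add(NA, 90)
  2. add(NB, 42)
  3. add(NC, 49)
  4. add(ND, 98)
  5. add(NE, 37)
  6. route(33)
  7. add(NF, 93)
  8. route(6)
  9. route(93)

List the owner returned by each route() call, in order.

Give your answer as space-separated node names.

Answer: NE NE NF

Derivation:
Op 1: add NA@90 -> ring=[90:NA]
Op 2: add NB@42 -> ring=[42:NB,90:NA]
Op 3: add NC@49 -> ring=[42:NB,49:NC,90:NA]
Op 4: add ND@98 -> ring=[42:NB,49:NC,90:NA,98:ND]
Op 5: add NE@37 -> ring=[37:NE,42:NB,49:NC,90:NA,98:ND]
Op 6: route key 33: smallest pos >= 33 is 37 -> NE
Op 7: add NF@93 -> ring=[37:NE,42:NB,49:NC,90:NA,93:NF,98:ND]
Op 8: route key 6: smallest pos >= 6 is 37 -> NE
Op 9: route key 93: smallest pos >= 93 is 93 -> NF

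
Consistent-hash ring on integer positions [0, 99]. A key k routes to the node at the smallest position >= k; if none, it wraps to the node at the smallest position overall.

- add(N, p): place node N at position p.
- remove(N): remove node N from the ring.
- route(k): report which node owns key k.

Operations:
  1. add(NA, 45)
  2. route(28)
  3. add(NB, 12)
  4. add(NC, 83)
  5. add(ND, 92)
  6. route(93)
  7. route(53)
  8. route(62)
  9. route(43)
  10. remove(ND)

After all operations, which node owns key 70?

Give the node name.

Op 1: add NA@45 -> ring=[45:NA]
Op 2: route key 28: smallest pos >= 28 is 45 -> NA
Op 3: add NB@12 -> ring=[12:NB,45:NA]
Op 4: add NC@83 -> ring=[12:NB,45:NA,83:NC]
Op 5: add ND@92 -> ring=[12:NB,45:NA,83:NC,92:ND]
Op 6: route key 93: none >= 93, wrap to smallest pos 12 -> NB
Op 7: route key 53: smallest pos >= 53 is 83 -> NC
Op 8: route key 62: smallest pos >= 62 is 83 -> NC
Op 9: route key 43: smallest pos >= 43 is 45 -> NA
Op 10: remove ND -> ring=[12:NB,45:NA,83:NC]
Final route key 70: smallest pos >= 70 is 83 -> NC

Answer: NC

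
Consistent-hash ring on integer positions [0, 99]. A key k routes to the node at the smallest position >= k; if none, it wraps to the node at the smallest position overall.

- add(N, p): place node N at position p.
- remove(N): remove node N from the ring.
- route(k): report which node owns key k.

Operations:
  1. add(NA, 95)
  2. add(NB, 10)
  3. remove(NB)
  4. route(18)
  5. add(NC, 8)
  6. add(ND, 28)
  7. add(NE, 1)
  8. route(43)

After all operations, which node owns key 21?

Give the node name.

Op 1: add NA@95 -> ring=[95:NA]
Op 2: add NB@10 -> ring=[10:NB,95:NA]
Op 3: remove NB -> ring=[95:NA]
Op 4: route key 18: smallest pos >= 18 is 95 -> NA
Op 5: add NC@8 -> ring=[8:NC,95:NA]
Op 6: add ND@28 -> ring=[8:NC,28:ND,95:NA]
Op 7: add NE@1 -> ring=[1:NE,8:NC,28:ND,95:NA]
Op 8: route key 43: smallest pos >= 43 is 95 -> NA
Final route key 21: smallest pos >= 21 is 28 -> ND

Answer: ND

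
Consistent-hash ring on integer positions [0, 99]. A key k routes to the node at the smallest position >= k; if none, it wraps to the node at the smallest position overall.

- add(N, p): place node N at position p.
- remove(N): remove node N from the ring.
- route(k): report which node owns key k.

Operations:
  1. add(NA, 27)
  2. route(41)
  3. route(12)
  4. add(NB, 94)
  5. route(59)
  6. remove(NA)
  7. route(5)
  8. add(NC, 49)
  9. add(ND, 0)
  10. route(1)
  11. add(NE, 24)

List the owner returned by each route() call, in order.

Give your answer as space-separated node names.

Op 1: add NA@27 -> ring=[27:NA]
Op 2: route key 41: none >= 41, wrap to smallest pos 27 -> NA
Op 3: route key 12: smallest pos >= 12 is 27 -> NA
Op 4: add NB@94 -> ring=[27:NA,94:NB]
Op 5: route key 59: smallest pos >= 59 is 94 -> NB
Op 6: remove NA -> ring=[94:NB]
Op 7: route key 5: smallest pos >= 5 is 94 -> NB
Op 8: add NC@49 -> ring=[49:NC,94:NB]
Op 9: add ND@0 -> ring=[0:ND,49:NC,94:NB]
Op 10: route key 1: smallest pos >= 1 is 49 -> NC
Op 11: add NE@24 -> ring=[0:ND,24:NE,49:NC,94:NB]

Answer: NA NA NB NB NC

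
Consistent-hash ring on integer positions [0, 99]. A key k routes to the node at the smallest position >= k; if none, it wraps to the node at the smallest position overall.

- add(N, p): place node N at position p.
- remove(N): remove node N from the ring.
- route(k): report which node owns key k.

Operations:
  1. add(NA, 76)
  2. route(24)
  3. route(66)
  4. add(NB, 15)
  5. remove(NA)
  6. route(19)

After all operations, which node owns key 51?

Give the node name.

Answer: NB

Derivation:
Op 1: add NA@76 -> ring=[76:NA]
Op 2: route key 24: smallest pos >= 24 is 76 -> NA
Op 3: route key 66: smallest pos >= 66 is 76 -> NA
Op 4: add NB@15 -> ring=[15:NB,76:NA]
Op 5: remove NA -> ring=[15:NB]
Op 6: route key 19: none >= 19, wrap to smallest pos 15 -> NB
Final route key 51: none >= 51, wrap to smallest pos 15 -> NB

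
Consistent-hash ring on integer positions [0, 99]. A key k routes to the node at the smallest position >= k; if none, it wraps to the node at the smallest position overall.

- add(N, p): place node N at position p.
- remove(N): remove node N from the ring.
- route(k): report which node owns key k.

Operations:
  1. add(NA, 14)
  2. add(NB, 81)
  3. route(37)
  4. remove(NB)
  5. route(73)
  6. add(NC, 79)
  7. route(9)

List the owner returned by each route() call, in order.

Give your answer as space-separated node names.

Answer: NB NA NA

Derivation:
Op 1: add NA@14 -> ring=[14:NA]
Op 2: add NB@81 -> ring=[14:NA,81:NB]
Op 3: route key 37: smallest pos >= 37 is 81 -> NB
Op 4: remove NB -> ring=[14:NA]
Op 5: route key 73: none >= 73, wrap to smallest pos 14 -> NA
Op 6: add NC@79 -> ring=[14:NA,79:NC]
Op 7: route key 9: smallest pos >= 9 is 14 -> NA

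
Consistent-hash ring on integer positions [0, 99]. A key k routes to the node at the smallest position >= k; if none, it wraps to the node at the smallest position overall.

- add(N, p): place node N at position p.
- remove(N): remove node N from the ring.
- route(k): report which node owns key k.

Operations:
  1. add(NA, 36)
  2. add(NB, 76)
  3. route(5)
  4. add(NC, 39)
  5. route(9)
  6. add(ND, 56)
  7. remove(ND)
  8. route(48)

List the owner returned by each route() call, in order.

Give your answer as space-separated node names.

Answer: NA NA NB

Derivation:
Op 1: add NA@36 -> ring=[36:NA]
Op 2: add NB@76 -> ring=[36:NA,76:NB]
Op 3: route key 5: smallest pos >= 5 is 36 -> NA
Op 4: add NC@39 -> ring=[36:NA,39:NC,76:NB]
Op 5: route key 9: smallest pos >= 9 is 36 -> NA
Op 6: add ND@56 -> ring=[36:NA,39:NC,56:ND,76:NB]
Op 7: remove ND -> ring=[36:NA,39:NC,76:NB]
Op 8: route key 48: smallest pos >= 48 is 76 -> NB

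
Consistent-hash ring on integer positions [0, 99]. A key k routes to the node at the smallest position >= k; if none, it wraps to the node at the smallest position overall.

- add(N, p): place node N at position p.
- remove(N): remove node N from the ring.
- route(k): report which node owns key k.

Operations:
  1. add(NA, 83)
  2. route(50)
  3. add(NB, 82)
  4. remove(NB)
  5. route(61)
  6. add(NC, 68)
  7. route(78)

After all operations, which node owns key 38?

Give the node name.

Op 1: add NA@83 -> ring=[83:NA]
Op 2: route key 50: smallest pos >= 50 is 83 -> NA
Op 3: add NB@82 -> ring=[82:NB,83:NA]
Op 4: remove NB -> ring=[83:NA]
Op 5: route key 61: smallest pos >= 61 is 83 -> NA
Op 6: add NC@68 -> ring=[68:NC,83:NA]
Op 7: route key 78: smallest pos >= 78 is 83 -> NA
Final route key 38: smallest pos >= 38 is 68 -> NC

Answer: NC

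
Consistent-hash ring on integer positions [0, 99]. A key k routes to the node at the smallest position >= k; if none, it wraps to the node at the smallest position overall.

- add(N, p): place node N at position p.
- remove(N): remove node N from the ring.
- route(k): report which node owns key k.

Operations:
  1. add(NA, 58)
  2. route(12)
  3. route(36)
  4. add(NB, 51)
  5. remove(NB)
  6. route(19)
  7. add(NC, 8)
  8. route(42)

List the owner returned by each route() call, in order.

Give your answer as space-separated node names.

Answer: NA NA NA NA

Derivation:
Op 1: add NA@58 -> ring=[58:NA]
Op 2: route key 12: smallest pos >= 12 is 58 -> NA
Op 3: route key 36: smallest pos >= 36 is 58 -> NA
Op 4: add NB@51 -> ring=[51:NB,58:NA]
Op 5: remove NB -> ring=[58:NA]
Op 6: route key 19: smallest pos >= 19 is 58 -> NA
Op 7: add NC@8 -> ring=[8:NC,58:NA]
Op 8: route key 42: smallest pos >= 42 is 58 -> NA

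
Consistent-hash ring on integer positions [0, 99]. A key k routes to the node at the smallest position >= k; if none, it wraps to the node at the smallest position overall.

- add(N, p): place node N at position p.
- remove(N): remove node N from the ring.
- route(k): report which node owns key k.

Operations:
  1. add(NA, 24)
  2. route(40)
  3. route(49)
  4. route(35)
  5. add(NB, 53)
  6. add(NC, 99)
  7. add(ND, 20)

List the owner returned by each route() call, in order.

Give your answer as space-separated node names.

Answer: NA NA NA

Derivation:
Op 1: add NA@24 -> ring=[24:NA]
Op 2: route key 40: none >= 40, wrap to smallest pos 24 -> NA
Op 3: route key 49: none >= 49, wrap to smallest pos 24 -> NA
Op 4: route key 35: none >= 35, wrap to smallest pos 24 -> NA
Op 5: add NB@53 -> ring=[24:NA,53:NB]
Op 6: add NC@99 -> ring=[24:NA,53:NB,99:NC]
Op 7: add ND@20 -> ring=[20:ND,24:NA,53:NB,99:NC]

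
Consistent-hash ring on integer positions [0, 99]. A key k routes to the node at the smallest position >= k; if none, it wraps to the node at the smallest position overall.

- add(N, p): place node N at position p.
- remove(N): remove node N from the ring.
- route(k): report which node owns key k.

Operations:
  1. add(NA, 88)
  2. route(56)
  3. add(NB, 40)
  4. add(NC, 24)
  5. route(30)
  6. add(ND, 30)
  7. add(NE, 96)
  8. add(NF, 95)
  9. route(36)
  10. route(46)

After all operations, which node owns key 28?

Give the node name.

Answer: ND

Derivation:
Op 1: add NA@88 -> ring=[88:NA]
Op 2: route key 56: smallest pos >= 56 is 88 -> NA
Op 3: add NB@40 -> ring=[40:NB,88:NA]
Op 4: add NC@24 -> ring=[24:NC,40:NB,88:NA]
Op 5: route key 30: smallest pos >= 30 is 40 -> NB
Op 6: add ND@30 -> ring=[24:NC,30:ND,40:NB,88:NA]
Op 7: add NE@96 -> ring=[24:NC,30:ND,40:NB,88:NA,96:NE]
Op 8: add NF@95 -> ring=[24:NC,30:ND,40:NB,88:NA,95:NF,96:NE]
Op 9: route key 36: smallest pos >= 36 is 40 -> NB
Op 10: route key 46: smallest pos >= 46 is 88 -> NA
Final route key 28: smallest pos >= 28 is 30 -> ND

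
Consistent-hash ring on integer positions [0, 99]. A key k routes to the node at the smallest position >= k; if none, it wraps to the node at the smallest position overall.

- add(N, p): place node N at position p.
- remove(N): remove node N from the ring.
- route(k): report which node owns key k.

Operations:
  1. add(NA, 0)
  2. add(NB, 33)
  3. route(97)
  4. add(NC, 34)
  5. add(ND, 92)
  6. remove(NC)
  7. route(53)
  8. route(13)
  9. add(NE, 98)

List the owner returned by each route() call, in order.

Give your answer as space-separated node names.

Op 1: add NA@0 -> ring=[0:NA]
Op 2: add NB@33 -> ring=[0:NA,33:NB]
Op 3: route key 97: none >= 97, wrap to smallest pos 0 -> NA
Op 4: add NC@34 -> ring=[0:NA,33:NB,34:NC]
Op 5: add ND@92 -> ring=[0:NA,33:NB,34:NC,92:ND]
Op 6: remove NC -> ring=[0:NA,33:NB,92:ND]
Op 7: route key 53: smallest pos >= 53 is 92 -> ND
Op 8: route key 13: smallest pos >= 13 is 33 -> NB
Op 9: add NE@98 -> ring=[0:NA,33:NB,92:ND,98:NE]

Answer: NA ND NB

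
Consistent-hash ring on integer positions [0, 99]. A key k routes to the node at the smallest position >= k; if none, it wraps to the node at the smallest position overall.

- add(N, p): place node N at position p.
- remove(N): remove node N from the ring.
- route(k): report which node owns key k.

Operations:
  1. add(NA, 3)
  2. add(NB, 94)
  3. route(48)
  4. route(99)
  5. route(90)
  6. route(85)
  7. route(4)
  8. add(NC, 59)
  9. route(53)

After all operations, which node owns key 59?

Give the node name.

Op 1: add NA@3 -> ring=[3:NA]
Op 2: add NB@94 -> ring=[3:NA,94:NB]
Op 3: route key 48: smallest pos >= 48 is 94 -> NB
Op 4: route key 99: none >= 99, wrap to smallest pos 3 -> NA
Op 5: route key 90: smallest pos >= 90 is 94 -> NB
Op 6: route key 85: smallest pos >= 85 is 94 -> NB
Op 7: route key 4: smallest pos >= 4 is 94 -> NB
Op 8: add NC@59 -> ring=[3:NA,59:NC,94:NB]
Op 9: route key 53: smallest pos >= 53 is 59 -> NC
Final route key 59: smallest pos >= 59 is 59 -> NC

Answer: NC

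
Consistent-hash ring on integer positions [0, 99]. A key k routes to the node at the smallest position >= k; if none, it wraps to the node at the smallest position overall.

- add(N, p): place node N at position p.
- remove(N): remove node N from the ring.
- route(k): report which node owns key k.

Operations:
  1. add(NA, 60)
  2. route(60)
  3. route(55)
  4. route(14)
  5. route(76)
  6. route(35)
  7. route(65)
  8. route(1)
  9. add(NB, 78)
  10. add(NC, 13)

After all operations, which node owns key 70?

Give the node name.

Answer: NB

Derivation:
Op 1: add NA@60 -> ring=[60:NA]
Op 2: route key 60: smallest pos >= 60 is 60 -> NA
Op 3: route key 55: smallest pos >= 55 is 60 -> NA
Op 4: route key 14: smallest pos >= 14 is 60 -> NA
Op 5: route key 76: none >= 76, wrap to smallest pos 60 -> NA
Op 6: route key 35: smallest pos >= 35 is 60 -> NA
Op 7: route key 65: none >= 65, wrap to smallest pos 60 -> NA
Op 8: route key 1: smallest pos >= 1 is 60 -> NA
Op 9: add NB@78 -> ring=[60:NA,78:NB]
Op 10: add NC@13 -> ring=[13:NC,60:NA,78:NB]
Final route key 70: smallest pos >= 70 is 78 -> NB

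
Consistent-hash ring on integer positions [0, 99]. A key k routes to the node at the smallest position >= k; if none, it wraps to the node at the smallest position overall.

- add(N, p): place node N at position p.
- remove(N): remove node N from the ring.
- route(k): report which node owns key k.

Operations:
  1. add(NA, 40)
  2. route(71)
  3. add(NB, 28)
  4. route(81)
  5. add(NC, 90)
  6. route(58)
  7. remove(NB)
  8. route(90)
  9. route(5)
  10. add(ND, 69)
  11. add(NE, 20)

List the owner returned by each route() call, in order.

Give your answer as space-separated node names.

Answer: NA NB NC NC NA

Derivation:
Op 1: add NA@40 -> ring=[40:NA]
Op 2: route key 71: none >= 71, wrap to smallest pos 40 -> NA
Op 3: add NB@28 -> ring=[28:NB,40:NA]
Op 4: route key 81: none >= 81, wrap to smallest pos 28 -> NB
Op 5: add NC@90 -> ring=[28:NB,40:NA,90:NC]
Op 6: route key 58: smallest pos >= 58 is 90 -> NC
Op 7: remove NB -> ring=[40:NA,90:NC]
Op 8: route key 90: smallest pos >= 90 is 90 -> NC
Op 9: route key 5: smallest pos >= 5 is 40 -> NA
Op 10: add ND@69 -> ring=[40:NA,69:ND,90:NC]
Op 11: add NE@20 -> ring=[20:NE,40:NA,69:ND,90:NC]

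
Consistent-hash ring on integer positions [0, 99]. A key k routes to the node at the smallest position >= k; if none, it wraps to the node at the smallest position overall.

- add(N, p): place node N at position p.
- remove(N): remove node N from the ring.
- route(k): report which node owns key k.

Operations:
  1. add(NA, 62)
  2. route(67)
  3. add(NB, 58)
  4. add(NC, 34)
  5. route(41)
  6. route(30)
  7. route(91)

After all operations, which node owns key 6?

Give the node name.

Op 1: add NA@62 -> ring=[62:NA]
Op 2: route key 67: none >= 67, wrap to smallest pos 62 -> NA
Op 3: add NB@58 -> ring=[58:NB,62:NA]
Op 4: add NC@34 -> ring=[34:NC,58:NB,62:NA]
Op 5: route key 41: smallest pos >= 41 is 58 -> NB
Op 6: route key 30: smallest pos >= 30 is 34 -> NC
Op 7: route key 91: none >= 91, wrap to smallest pos 34 -> NC
Final route key 6: smallest pos >= 6 is 34 -> NC

Answer: NC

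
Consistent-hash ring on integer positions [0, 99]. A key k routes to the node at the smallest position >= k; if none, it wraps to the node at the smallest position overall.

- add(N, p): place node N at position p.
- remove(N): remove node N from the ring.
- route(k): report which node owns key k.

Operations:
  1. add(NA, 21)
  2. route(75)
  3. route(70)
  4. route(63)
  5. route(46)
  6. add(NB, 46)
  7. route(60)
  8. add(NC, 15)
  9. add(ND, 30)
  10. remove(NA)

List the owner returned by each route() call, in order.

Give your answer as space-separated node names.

Op 1: add NA@21 -> ring=[21:NA]
Op 2: route key 75: none >= 75, wrap to smallest pos 21 -> NA
Op 3: route key 70: none >= 70, wrap to smallest pos 21 -> NA
Op 4: route key 63: none >= 63, wrap to smallest pos 21 -> NA
Op 5: route key 46: none >= 46, wrap to smallest pos 21 -> NA
Op 6: add NB@46 -> ring=[21:NA,46:NB]
Op 7: route key 60: none >= 60, wrap to smallest pos 21 -> NA
Op 8: add NC@15 -> ring=[15:NC,21:NA,46:NB]
Op 9: add ND@30 -> ring=[15:NC,21:NA,30:ND,46:NB]
Op 10: remove NA -> ring=[15:NC,30:ND,46:NB]

Answer: NA NA NA NA NA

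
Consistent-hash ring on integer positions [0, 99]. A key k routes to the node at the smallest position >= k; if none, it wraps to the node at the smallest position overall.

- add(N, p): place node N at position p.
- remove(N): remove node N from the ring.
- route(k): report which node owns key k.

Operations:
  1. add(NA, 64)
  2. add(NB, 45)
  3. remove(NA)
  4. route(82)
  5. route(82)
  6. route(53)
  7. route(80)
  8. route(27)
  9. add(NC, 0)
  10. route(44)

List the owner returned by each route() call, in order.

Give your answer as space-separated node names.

Answer: NB NB NB NB NB NB

Derivation:
Op 1: add NA@64 -> ring=[64:NA]
Op 2: add NB@45 -> ring=[45:NB,64:NA]
Op 3: remove NA -> ring=[45:NB]
Op 4: route key 82: none >= 82, wrap to smallest pos 45 -> NB
Op 5: route key 82: none >= 82, wrap to smallest pos 45 -> NB
Op 6: route key 53: none >= 53, wrap to smallest pos 45 -> NB
Op 7: route key 80: none >= 80, wrap to smallest pos 45 -> NB
Op 8: route key 27: smallest pos >= 27 is 45 -> NB
Op 9: add NC@0 -> ring=[0:NC,45:NB]
Op 10: route key 44: smallest pos >= 44 is 45 -> NB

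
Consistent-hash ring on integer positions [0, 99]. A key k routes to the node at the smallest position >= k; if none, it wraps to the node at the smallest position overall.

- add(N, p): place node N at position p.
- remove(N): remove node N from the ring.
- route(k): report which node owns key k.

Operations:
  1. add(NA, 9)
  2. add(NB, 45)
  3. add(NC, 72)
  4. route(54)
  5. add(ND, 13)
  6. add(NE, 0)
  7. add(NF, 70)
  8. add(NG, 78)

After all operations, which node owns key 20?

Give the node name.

Answer: NB

Derivation:
Op 1: add NA@9 -> ring=[9:NA]
Op 2: add NB@45 -> ring=[9:NA,45:NB]
Op 3: add NC@72 -> ring=[9:NA,45:NB,72:NC]
Op 4: route key 54: smallest pos >= 54 is 72 -> NC
Op 5: add ND@13 -> ring=[9:NA,13:ND,45:NB,72:NC]
Op 6: add NE@0 -> ring=[0:NE,9:NA,13:ND,45:NB,72:NC]
Op 7: add NF@70 -> ring=[0:NE,9:NA,13:ND,45:NB,70:NF,72:NC]
Op 8: add NG@78 -> ring=[0:NE,9:NA,13:ND,45:NB,70:NF,72:NC,78:NG]
Final route key 20: smallest pos >= 20 is 45 -> NB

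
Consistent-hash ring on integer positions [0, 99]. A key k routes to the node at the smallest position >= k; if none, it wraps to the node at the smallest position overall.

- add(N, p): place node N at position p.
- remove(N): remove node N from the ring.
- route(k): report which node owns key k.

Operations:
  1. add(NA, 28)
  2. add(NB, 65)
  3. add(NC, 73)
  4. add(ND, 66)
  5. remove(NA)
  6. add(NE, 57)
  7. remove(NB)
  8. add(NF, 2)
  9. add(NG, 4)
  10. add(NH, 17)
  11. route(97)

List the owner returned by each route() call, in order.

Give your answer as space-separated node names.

Op 1: add NA@28 -> ring=[28:NA]
Op 2: add NB@65 -> ring=[28:NA,65:NB]
Op 3: add NC@73 -> ring=[28:NA,65:NB,73:NC]
Op 4: add ND@66 -> ring=[28:NA,65:NB,66:ND,73:NC]
Op 5: remove NA -> ring=[65:NB,66:ND,73:NC]
Op 6: add NE@57 -> ring=[57:NE,65:NB,66:ND,73:NC]
Op 7: remove NB -> ring=[57:NE,66:ND,73:NC]
Op 8: add NF@2 -> ring=[2:NF,57:NE,66:ND,73:NC]
Op 9: add NG@4 -> ring=[2:NF,4:NG,57:NE,66:ND,73:NC]
Op 10: add NH@17 -> ring=[2:NF,4:NG,17:NH,57:NE,66:ND,73:NC]
Op 11: route key 97: none >= 97, wrap to smallest pos 2 -> NF

Answer: NF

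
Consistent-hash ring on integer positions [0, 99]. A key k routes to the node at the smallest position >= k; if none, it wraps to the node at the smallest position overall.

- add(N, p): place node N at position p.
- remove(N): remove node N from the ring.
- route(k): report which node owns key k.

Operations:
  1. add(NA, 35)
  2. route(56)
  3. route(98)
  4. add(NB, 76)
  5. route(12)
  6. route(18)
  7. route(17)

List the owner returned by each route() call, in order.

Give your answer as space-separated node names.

Answer: NA NA NA NA NA

Derivation:
Op 1: add NA@35 -> ring=[35:NA]
Op 2: route key 56: none >= 56, wrap to smallest pos 35 -> NA
Op 3: route key 98: none >= 98, wrap to smallest pos 35 -> NA
Op 4: add NB@76 -> ring=[35:NA,76:NB]
Op 5: route key 12: smallest pos >= 12 is 35 -> NA
Op 6: route key 18: smallest pos >= 18 is 35 -> NA
Op 7: route key 17: smallest pos >= 17 is 35 -> NA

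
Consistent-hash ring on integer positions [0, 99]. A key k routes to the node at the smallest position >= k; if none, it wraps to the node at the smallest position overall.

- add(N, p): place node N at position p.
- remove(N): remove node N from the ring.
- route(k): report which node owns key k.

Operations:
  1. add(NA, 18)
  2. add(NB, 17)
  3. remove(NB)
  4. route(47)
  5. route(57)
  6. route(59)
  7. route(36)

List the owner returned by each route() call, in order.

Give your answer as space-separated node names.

Answer: NA NA NA NA

Derivation:
Op 1: add NA@18 -> ring=[18:NA]
Op 2: add NB@17 -> ring=[17:NB,18:NA]
Op 3: remove NB -> ring=[18:NA]
Op 4: route key 47: none >= 47, wrap to smallest pos 18 -> NA
Op 5: route key 57: none >= 57, wrap to smallest pos 18 -> NA
Op 6: route key 59: none >= 59, wrap to smallest pos 18 -> NA
Op 7: route key 36: none >= 36, wrap to smallest pos 18 -> NA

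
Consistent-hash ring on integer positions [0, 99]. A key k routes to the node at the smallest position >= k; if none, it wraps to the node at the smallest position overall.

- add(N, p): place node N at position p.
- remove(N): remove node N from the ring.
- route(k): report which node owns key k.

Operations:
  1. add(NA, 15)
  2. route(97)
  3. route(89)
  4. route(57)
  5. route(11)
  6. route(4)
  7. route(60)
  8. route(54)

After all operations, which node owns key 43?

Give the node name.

Answer: NA

Derivation:
Op 1: add NA@15 -> ring=[15:NA]
Op 2: route key 97: none >= 97, wrap to smallest pos 15 -> NA
Op 3: route key 89: none >= 89, wrap to smallest pos 15 -> NA
Op 4: route key 57: none >= 57, wrap to smallest pos 15 -> NA
Op 5: route key 11: smallest pos >= 11 is 15 -> NA
Op 6: route key 4: smallest pos >= 4 is 15 -> NA
Op 7: route key 60: none >= 60, wrap to smallest pos 15 -> NA
Op 8: route key 54: none >= 54, wrap to smallest pos 15 -> NA
Final route key 43: none >= 43, wrap to smallest pos 15 -> NA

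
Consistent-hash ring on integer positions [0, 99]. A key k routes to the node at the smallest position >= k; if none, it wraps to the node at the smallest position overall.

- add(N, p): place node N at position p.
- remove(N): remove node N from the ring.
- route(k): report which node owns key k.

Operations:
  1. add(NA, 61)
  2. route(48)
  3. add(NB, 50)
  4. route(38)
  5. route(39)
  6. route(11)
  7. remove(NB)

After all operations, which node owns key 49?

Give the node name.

Answer: NA

Derivation:
Op 1: add NA@61 -> ring=[61:NA]
Op 2: route key 48: smallest pos >= 48 is 61 -> NA
Op 3: add NB@50 -> ring=[50:NB,61:NA]
Op 4: route key 38: smallest pos >= 38 is 50 -> NB
Op 5: route key 39: smallest pos >= 39 is 50 -> NB
Op 6: route key 11: smallest pos >= 11 is 50 -> NB
Op 7: remove NB -> ring=[61:NA]
Final route key 49: smallest pos >= 49 is 61 -> NA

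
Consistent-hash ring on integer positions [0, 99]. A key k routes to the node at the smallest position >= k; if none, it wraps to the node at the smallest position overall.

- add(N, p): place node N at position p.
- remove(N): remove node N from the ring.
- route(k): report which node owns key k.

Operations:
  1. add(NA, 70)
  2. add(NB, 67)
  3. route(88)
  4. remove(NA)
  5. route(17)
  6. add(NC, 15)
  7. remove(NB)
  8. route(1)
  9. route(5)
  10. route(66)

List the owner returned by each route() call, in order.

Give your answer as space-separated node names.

Op 1: add NA@70 -> ring=[70:NA]
Op 2: add NB@67 -> ring=[67:NB,70:NA]
Op 3: route key 88: none >= 88, wrap to smallest pos 67 -> NB
Op 4: remove NA -> ring=[67:NB]
Op 5: route key 17: smallest pos >= 17 is 67 -> NB
Op 6: add NC@15 -> ring=[15:NC,67:NB]
Op 7: remove NB -> ring=[15:NC]
Op 8: route key 1: smallest pos >= 1 is 15 -> NC
Op 9: route key 5: smallest pos >= 5 is 15 -> NC
Op 10: route key 66: none >= 66, wrap to smallest pos 15 -> NC

Answer: NB NB NC NC NC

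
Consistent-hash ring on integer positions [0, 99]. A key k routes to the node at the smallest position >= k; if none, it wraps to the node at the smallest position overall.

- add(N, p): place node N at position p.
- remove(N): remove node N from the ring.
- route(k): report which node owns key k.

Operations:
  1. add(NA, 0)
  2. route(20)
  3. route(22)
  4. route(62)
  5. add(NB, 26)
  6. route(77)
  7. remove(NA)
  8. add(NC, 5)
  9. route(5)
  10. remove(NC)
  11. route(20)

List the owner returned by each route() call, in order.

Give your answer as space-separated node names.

Answer: NA NA NA NA NC NB

Derivation:
Op 1: add NA@0 -> ring=[0:NA]
Op 2: route key 20: none >= 20, wrap to smallest pos 0 -> NA
Op 3: route key 22: none >= 22, wrap to smallest pos 0 -> NA
Op 4: route key 62: none >= 62, wrap to smallest pos 0 -> NA
Op 5: add NB@26 -> ring=[0:NA,26:NB]
Op 6: route key 77: none >= 77, wrap to smallest pos 0 -> NA
Op 7: remove NA -> ring=[26:NB]
Op 8: add NC@5 -> ring=[5:NC,26:NB]
Op 9: route key 5: smallest pos >= 5 is 5 -> NC
Op 10: remove NC -> ring=[26:NB]
Op 11: route key 20: smallest pos >= 20 is 26 -> NB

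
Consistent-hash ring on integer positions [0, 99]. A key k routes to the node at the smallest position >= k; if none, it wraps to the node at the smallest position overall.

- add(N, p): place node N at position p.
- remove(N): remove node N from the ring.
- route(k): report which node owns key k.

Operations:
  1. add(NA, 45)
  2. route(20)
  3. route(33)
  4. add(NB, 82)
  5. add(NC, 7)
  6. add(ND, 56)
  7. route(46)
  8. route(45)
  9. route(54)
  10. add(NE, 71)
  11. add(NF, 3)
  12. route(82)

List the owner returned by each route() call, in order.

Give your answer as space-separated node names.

Answer: NA NA ND NA ND NB

Derivation:
Op 1: add NA@45 -> ring=[45:NA]
Op 2: route key 20: smallest pos >= 20 is 45 -> NA
Op 3: route key 33: smallest pos >= 33 is 45 -> NA
Op 4: add NB@82 -> ring=[45:NA,82:NB]
Op 5: add NC@7 -> ring=[7:NC,45:NA,82:NB]
Op 6: add ND@56 -> ring=[7:NC,45:NA,56:ND,82:NB]
Op 7: route key 46: smallest pos >= 46 is 56 -> ND
Op 8: route key 45: smallest pos >= 45 is 45 -> NA
Op 9: route key 54: smallest pos >= 54 is 56 -> ND
Op 10: add NE@71 -> ring=[7:NC,45:NA,56:ND,71:NE,82:NB]
Op 11: add NF@3 -> ring=[3:NF,7:NC,45:NA,56:ND,71:NE,82:NB]
Op 12: route key 82: smallest pos >= 82 is 82 -> NB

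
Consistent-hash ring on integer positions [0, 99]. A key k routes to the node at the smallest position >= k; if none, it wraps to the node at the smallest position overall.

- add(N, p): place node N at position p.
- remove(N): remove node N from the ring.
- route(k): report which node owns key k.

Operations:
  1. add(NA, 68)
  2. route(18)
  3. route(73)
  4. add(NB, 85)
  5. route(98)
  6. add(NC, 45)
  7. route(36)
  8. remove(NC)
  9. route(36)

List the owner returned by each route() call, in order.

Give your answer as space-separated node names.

Op 1: add NA@68 -> ring=[68:NA]
Op 2: route key 18: smallest pos >= 18 is 68 -> NA
Op 3: route key 73: none >= 73, wrap to smallest pos 68 -> NA
Op 4: add NB@85 -> ring=[68:NA,85:NB]
Op 5: route key 98: none >= 98, wrap to smallest pos 68 -> NA
Op 6: add NC@45 -> ring=[45:NC,68:NA,85:NB]
Op 7: route key 36: smallest pos >= 36 is 45 -> NC
Op 8: remove NC -> ring=[68:NA,85:NB]
Op 9: route key 36: smallest pos >= 36 is 68 -> NA

Answer: NA NA NA NC NA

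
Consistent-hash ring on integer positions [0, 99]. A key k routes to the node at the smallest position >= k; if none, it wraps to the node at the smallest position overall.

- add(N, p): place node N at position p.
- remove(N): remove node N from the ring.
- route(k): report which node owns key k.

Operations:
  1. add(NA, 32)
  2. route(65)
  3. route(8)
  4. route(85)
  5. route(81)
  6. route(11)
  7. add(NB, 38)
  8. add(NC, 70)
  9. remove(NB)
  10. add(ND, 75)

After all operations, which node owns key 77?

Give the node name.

Answer: NA

Derivation:
Op 1: add NA@32 -> ring=[32:NA]
Op 2: route key 65: none >= 65, wrap to smallest pos 32 -> NA
Op 3: route key 8: smallest pos >= 8 is 32 -> NA
Op 4: route key 85: none >= 85, wrap to smallest pos 32 -> NA
Op 5: route key 81: none >= 81, wrap to smallest pos 32 -> NA
Op 6: route key 11: smallest pos >= 11 is 32 -> NA
Op 7: add NB@38 -> ring=[32:NA,38:NB]
Op 8: add NC@70 -> ring=[32:NA,38:NB,70:NC]
Op 9: remove NB -> ring=[32:NA,70:NC]
Op 10: add ND@75 -> ring=[32:NA,70:NC,75:ND]
Final route key 77: none >= 77, wrap to smallest pos 32 -> NA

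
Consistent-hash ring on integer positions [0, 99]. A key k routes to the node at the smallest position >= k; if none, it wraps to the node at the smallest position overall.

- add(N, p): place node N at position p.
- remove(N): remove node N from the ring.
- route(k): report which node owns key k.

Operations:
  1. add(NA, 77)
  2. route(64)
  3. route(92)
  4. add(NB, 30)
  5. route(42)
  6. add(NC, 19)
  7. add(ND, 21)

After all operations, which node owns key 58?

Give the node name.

Answer: NA

Derivation:
Op 1: add NA@77 -> ring=[77:NA]
Op 2: route key 64: smallest pos >= 64 is 77 -> NA
Op 3: route key 92: none >= 92, wrap to smallest pos 77 -> NA
Op 4: add NB@30 -> ring=[30:NB,77:NA]
Op 5: route key 42: smallest pos >= 42 is 77 -> NA
Op 6: add NC@19 -> ring=[19:NC,30:NB,77:NA]
Op 7: add ND@21 -> ring=[19:NC,21:ND,30:NB,77:NA]
Final route key 58: smallest pos >= 58 is 77 -> NA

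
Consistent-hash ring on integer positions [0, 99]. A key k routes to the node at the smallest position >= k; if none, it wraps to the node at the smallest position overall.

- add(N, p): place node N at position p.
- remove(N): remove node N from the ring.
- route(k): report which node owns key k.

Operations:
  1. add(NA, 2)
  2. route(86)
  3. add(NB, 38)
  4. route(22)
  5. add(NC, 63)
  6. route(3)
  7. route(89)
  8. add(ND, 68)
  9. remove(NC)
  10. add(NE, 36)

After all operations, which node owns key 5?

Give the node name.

Op 1: add NA@2 -> ring=[2:NA]
Op 2: route key 86: none >= 86, wrap to smallest pos 2 -> NA
Op 3: add NB@38 -> ring=[2:NA,38:NB]
Op 4: route key 22: smallest pos >= 22 is 38 -> NB
Op 5: add NC@63 -> ring=[2:NA,38:NB,63:NC]
Op 6: route key 3: smallest pos >= 3 is 38 -> NB
Op 7: route key 89: none >= 89, wrap to smallest pos 2 -> NA
Op 8: add ND@68 -> ring=[2:NA,38:NB,63:NC,68:ND]
Op 9: remove NC -> ring=[2:NA,38:NB,68:ND]
Op 10: add NE@36 -> ring=[2:NA,36:NE,38:NB,68:ND]
Final route key 5: smallest pos >= 5 is 36 -> NE

Answer: NE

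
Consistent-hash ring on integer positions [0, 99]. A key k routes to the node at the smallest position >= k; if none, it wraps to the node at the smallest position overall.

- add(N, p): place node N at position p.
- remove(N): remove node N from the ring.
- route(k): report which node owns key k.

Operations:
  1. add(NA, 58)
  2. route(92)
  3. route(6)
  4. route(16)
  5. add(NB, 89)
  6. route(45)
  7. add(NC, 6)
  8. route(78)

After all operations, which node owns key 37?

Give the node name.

Answer: NA

Derivation:
Op 1: add NA@58 -> ring=[58:NA]
Op 2: route key 92: none >= 92, wrap to smallest pos 58 -> NA
Op 3: route key 6: smallest pos >= 6 is 58 -> NA
Op 4: route key 16: smallest pos >= 16 is 58 -> NA
Op 5: add NB@89 -> ring=[58:NA,89:NB]
Op 6: route key 45: smallest pos >= 45 is 58 -> NA
Op 7: add NC@6 -> ring=[6:NC,58:NA,89:NB]
Op 8: route key 78: smallest pos >= 78 is 89 -> NB
Final route key 37: smallest pos >= 37 is 58 -> NA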